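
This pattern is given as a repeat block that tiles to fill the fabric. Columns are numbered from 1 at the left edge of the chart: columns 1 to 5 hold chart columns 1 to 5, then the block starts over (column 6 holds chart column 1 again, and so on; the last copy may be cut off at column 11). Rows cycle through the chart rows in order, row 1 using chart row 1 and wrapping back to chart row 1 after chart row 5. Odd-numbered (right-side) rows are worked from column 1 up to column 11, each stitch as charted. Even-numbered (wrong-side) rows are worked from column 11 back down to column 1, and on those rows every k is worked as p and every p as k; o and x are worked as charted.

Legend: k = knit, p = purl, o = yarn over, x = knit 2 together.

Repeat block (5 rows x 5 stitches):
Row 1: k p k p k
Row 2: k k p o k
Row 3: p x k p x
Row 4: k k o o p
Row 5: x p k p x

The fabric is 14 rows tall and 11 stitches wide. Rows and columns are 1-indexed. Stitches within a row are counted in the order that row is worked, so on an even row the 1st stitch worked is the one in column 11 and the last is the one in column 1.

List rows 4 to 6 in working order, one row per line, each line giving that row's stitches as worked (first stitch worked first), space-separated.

Row 4: chart row 4, WS - tiled (columns 1-11): k k o o p k k o o p k; work from column 11 back to 1 with k<->p swapped.
Row 5: chart row 5, RS - tile across columns 1-11 and work as-is.
Row 6: chart row 1, WS - tiled (columns 1-11): k p k p k k p k p k k; work from column 11 back to 1 with k<->p swapped.

Rows as worked:
p k o o p p k o o p p
x p k p x x p k p x x
p p k p k p p k p k p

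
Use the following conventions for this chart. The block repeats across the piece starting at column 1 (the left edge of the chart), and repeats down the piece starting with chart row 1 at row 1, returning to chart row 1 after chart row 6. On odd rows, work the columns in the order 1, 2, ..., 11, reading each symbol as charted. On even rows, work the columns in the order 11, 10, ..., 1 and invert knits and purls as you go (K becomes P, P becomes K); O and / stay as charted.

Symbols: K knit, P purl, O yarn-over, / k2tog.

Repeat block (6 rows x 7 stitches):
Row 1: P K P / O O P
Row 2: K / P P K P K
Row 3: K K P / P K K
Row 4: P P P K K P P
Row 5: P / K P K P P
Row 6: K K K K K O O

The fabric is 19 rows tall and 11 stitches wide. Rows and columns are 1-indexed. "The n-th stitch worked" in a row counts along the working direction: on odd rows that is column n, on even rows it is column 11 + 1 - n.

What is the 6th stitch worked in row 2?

Result:
K

Derivation:
Row 2: (2-1) mod 6 = 1, so use chart row 2. Even row -> WS.
Chart row 2 tiled across columns 1-11: K / P P K P K K / P P
Wrong side: read the tiled row from column 11 down to 1 and exchange K with P (leave O, /).
Row 2 as worked: K K / P P K P K K / P
Counting 6 along the worked row gives K.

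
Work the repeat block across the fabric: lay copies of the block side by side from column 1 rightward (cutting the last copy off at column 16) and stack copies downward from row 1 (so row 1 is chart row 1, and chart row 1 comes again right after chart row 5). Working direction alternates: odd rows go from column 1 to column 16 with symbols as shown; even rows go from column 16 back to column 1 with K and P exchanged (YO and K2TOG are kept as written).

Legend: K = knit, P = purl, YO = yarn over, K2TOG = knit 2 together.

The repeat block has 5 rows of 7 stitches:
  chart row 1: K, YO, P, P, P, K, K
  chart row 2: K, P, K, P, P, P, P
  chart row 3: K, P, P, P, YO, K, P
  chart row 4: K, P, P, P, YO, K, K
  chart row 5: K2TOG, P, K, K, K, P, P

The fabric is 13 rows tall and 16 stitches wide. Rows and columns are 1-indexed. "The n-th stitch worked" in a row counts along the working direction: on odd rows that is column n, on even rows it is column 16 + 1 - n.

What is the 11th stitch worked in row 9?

Row 9 uses chart row ((9-1) mod 5)+1 = 4. Row 9 is odd, so RS.
Chart row 4 tiled across columns 1-16: K P P P YO K K K P P P YO K K K P
RS: work column 1 to column 16, symbols as charted — the tiled row is the row as worked.
Stitch 11 in working order -> P

Stitch:
P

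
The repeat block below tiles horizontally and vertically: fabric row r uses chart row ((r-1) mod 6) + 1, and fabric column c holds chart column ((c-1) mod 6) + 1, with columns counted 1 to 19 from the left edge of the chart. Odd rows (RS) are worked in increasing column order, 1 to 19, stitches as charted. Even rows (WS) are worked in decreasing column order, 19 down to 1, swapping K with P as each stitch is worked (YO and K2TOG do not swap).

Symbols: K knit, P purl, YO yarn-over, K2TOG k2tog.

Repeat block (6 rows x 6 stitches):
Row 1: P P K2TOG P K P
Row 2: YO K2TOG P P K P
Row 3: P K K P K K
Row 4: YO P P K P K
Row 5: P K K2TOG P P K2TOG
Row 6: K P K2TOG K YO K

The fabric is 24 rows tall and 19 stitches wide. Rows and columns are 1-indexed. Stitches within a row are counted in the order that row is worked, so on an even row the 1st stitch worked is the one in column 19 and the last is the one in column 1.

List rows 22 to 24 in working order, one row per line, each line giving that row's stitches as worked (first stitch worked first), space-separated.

Rows as worked:
YO P K P K K YO P K P K K YO P K P K K YO
P K K2TOG P P K2TOG P K K2TOG P P K2TOG P K K2TOG P P K2TOG P
P P YO P K2TOG K P P YO P K2TOG K P P YO P K2TOG K P

Derivation:
Row 22: chart row 4, WS - tiled (columns 1-19): YO P P K P K YO P P K P K YO P P K P K YO; work from column 19 back to 1 with K<->P swapped.
Row 23: chart row 5, RS - tile across columns 1-19 and work as-is.
Row 24: chart row 6, WS - tiled (columns 1-19): K P K2TOG K YO K K P K2TOG K YO K K P K2TOG K YO K K; work from column 19 back to 1 with K<->P swapped.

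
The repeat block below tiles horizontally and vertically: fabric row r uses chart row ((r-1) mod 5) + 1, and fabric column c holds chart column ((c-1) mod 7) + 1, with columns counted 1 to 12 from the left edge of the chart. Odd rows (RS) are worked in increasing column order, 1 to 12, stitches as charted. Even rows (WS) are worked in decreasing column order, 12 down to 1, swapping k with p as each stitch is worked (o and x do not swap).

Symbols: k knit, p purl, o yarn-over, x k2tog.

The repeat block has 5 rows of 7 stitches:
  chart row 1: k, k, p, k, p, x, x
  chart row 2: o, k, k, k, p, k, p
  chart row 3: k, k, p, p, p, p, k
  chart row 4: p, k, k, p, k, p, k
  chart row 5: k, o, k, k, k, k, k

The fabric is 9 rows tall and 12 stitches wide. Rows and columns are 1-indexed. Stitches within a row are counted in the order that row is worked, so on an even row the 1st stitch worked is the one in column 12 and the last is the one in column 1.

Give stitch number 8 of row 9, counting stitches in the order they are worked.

Result:
p

Derivation:
Row 9 uses chart row ((9-1) mod 5)+1 = 4. Row 9 is odd, so RS.
Chart row 4 tiled across columns 1-12: p k k p k p k p k k p k
RS: work column 1 to column 12, symbols as charted — the tiled row is the row as worked.
Counting 8 along the worked row gives p.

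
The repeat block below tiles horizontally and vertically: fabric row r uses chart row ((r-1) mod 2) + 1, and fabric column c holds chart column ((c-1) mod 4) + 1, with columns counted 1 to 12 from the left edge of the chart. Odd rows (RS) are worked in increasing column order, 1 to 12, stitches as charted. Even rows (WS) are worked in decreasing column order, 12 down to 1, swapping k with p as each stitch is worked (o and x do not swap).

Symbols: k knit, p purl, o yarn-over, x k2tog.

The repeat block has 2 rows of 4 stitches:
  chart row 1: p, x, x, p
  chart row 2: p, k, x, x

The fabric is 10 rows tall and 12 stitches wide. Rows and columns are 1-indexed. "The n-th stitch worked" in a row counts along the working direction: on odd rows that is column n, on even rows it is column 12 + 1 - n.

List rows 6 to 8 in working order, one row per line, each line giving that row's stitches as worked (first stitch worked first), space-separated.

Result:
x x p k x x p k x x p k
p x x p p x x p p x x p
x x p k x x p k x x p k

Derivation:
Row 6: chart row 2, WS - tiled (columns 1-12): p k x x p k x x p k x x; work from column 12 back to 1 with k<->p swapped.
Row 7: chart row 1, RS - tile across columns 1-12 and work as-is.
Row 8: chart row 2, WS - tiled (columns 1-12): p k x x p k x x p k x x; work from column 12 back to 1 with k<->p swapped.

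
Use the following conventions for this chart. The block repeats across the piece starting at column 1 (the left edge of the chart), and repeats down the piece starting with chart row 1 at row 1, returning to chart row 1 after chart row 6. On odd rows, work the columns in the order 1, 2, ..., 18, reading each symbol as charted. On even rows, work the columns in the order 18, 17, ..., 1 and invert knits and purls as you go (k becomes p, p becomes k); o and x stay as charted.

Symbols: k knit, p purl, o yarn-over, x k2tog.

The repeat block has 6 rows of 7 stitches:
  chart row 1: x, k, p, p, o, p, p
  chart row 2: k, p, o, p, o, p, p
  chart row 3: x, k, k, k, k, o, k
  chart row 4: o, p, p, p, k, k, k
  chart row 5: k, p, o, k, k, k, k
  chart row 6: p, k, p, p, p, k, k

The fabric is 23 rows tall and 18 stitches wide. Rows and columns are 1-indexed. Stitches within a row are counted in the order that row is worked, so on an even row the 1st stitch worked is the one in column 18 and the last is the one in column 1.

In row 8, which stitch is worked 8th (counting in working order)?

Row 8: (8-1) mod 6 = 1, so use chart row 2. Even row -> WS.
Chart row 2 tiled across columns 1-18: k p o p o p p k p o p o p p k p o p
WS: work from column 18 back to column 1 (reverse the tiled row), swapping k<->p (o and x unchanged).
Row 8 as worked: k o k p k k o k o k p k k o k o k p
Counting 8 along the worked row gives k.

Stitch:
k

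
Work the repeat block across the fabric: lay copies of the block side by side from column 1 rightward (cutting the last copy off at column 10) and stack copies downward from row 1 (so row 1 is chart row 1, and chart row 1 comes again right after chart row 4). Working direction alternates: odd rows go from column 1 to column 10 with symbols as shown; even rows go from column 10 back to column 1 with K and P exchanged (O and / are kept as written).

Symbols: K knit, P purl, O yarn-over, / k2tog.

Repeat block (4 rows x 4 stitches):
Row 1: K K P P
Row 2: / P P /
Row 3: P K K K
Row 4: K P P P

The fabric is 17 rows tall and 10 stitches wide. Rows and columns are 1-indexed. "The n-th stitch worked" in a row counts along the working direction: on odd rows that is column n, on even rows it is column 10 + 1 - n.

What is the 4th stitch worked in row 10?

Stitch:
K

Derivation:
Row 10 uses chart row ((10-1) mod 4)+1 = 2. Row 10 is even, so WS.
Chart row 2 tiled across columns 1-10: / P P / / P P / / P
WS row: flip the tiled sequence (start at column 10) and apply K<->P; O and / stay.
Row 10 as worked: K / / K K / / K K /
Counting 4 along the worked row gives K.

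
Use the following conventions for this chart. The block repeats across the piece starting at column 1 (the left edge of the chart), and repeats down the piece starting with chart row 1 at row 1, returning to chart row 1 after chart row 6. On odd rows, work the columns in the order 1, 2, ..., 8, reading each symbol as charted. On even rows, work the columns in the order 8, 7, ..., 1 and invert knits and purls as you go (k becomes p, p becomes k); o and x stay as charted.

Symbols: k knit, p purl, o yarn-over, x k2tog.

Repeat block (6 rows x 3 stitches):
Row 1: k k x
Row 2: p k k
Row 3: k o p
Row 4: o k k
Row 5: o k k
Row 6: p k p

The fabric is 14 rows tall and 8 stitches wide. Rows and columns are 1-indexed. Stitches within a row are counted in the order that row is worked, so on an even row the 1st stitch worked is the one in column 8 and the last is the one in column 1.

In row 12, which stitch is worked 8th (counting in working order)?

Result:
k

Derivation:
Row 12 uses chart row ((12-1) mod 6)+1 = 6. Row 12 is even, so WS.
Chart row 6 tiled across columns 1-8: p k p p k p p k
WS: work from column 8 back to column 1 (reverse the tiled row), swapping k<->p (o and x unchanged).
Row 12 as worked: p k k p k k p k
Stitch 8 in working order -> k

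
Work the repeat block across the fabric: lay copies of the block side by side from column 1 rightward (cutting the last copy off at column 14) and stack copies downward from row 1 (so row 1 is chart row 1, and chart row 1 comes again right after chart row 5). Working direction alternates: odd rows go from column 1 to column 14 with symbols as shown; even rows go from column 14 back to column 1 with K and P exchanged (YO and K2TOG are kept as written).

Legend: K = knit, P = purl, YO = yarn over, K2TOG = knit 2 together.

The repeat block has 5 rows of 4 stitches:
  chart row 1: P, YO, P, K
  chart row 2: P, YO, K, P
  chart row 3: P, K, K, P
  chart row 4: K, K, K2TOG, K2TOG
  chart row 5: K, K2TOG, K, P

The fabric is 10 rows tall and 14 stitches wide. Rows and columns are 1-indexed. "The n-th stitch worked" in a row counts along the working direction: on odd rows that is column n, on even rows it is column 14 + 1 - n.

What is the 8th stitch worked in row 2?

Result:
P

Derivation:
Row 2: (2-1) mod 5 = 1, so use chart row 2. Even row -> WS.
Chart row 2 tiled across columns 1-14: P YO K P P YO K P P YO K P P YO
WS: work from column 14 back to column 1 (reverse the tiled row), swapping K<->P (YO and K2TOG unchanged).
Row 2 as worked: YO K K P YO K K P YO K K P YO K
The 8th stitch worked is P.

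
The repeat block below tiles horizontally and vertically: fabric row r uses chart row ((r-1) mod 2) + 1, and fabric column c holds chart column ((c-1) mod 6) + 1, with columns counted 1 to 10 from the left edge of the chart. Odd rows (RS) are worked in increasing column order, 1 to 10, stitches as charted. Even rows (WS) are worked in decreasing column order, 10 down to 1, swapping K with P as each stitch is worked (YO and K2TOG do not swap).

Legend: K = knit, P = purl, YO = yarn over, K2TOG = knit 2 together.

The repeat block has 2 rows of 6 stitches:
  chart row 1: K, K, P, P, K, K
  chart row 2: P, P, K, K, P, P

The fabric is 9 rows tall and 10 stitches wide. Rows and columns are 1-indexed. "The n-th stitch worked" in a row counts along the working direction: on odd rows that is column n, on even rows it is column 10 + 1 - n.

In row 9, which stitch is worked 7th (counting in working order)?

For row 9: chart row = ((9-1) mod 2) + 1 = 1; this is a RS (odd) row.
Chart row 1 tiled across columns 1-10: K K P P K K K K P P
RS: work column 1 to column 10, symbols as charted — the tiled row is the row as worked.
Counting 7 along the worked row gives K.

Stitch:
K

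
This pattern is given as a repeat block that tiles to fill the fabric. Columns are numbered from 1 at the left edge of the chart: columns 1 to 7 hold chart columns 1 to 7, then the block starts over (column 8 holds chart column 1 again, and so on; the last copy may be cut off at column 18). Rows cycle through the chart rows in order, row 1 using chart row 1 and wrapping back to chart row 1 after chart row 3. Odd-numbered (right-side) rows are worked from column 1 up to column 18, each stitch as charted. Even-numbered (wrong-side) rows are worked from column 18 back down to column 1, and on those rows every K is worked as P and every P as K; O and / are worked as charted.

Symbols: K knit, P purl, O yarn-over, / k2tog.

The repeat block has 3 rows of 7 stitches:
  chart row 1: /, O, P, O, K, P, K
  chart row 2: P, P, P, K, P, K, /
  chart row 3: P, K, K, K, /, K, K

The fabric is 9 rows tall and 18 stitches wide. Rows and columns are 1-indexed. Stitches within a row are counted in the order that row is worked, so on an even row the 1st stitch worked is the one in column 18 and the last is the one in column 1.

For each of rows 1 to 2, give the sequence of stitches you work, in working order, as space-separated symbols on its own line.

Row 1: chart row 1, RS - tile across columns 1-18 and work as-is.
Row 2: chart row 2, WS - tiled (columns 1-18): P P P K P K / P P P K P K / P P P K; work from column 18 back to 1 with K<->P swapped.

Result:
/ O P O K P K / O P O K P K / O P O
P K K K / P K P K K K / P K P K K K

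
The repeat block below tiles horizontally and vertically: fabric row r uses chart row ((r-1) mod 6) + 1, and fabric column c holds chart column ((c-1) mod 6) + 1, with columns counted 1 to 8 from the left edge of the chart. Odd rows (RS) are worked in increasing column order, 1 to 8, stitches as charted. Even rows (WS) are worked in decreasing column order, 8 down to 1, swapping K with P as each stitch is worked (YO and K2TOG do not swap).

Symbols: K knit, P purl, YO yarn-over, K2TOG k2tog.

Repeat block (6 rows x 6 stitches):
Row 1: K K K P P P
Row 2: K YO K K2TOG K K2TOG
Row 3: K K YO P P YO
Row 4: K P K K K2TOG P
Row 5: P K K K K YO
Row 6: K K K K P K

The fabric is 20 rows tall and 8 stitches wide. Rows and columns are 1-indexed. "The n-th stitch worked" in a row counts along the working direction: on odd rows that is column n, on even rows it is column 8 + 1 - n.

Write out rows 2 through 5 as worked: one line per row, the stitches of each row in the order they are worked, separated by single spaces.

Row 2: chart row 2, WS - tiled (columns 1-8): K YO K K2TOG K K2TOG K YO; work from column 8 back to 1 with K<->P swapped.
Row 3: chart row 3, RS - tile across columns 1-8 and work as-is.
Row 4: chart row 4, WS - tiled (columns 1-8): K P K K K2TOG P K P; work from column 8 back to 1 with K<->P swapped.
Row 5: chart row 5, RS - tile across columns 1-8 and work as-is.

Result:
YO P K2TOG P K2TOG P YO P
K K YO P P YO K K
K P K K2TOG P P K P
P K K K K YO P K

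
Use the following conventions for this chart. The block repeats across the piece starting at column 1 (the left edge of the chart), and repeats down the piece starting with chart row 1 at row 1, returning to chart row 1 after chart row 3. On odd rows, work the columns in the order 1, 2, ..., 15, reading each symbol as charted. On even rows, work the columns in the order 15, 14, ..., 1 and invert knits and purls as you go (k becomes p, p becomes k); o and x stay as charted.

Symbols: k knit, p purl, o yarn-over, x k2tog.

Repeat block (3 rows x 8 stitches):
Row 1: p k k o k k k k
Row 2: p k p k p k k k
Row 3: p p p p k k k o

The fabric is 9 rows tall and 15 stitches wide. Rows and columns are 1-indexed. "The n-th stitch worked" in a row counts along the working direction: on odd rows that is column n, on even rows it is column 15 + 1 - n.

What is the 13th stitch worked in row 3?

Stitch:
k

Derivation:
For row 3: chart row = ((3-1) mod 3) + 1 = 3; this is a RS (odd) row.
Chart row 3 tiled across columns 1-15: p p p p k k k o p p p p k k k
RS: work column 1 to column 15, symbols as charted — the tiled row is the row as worked.
The 13th stitch worked is k.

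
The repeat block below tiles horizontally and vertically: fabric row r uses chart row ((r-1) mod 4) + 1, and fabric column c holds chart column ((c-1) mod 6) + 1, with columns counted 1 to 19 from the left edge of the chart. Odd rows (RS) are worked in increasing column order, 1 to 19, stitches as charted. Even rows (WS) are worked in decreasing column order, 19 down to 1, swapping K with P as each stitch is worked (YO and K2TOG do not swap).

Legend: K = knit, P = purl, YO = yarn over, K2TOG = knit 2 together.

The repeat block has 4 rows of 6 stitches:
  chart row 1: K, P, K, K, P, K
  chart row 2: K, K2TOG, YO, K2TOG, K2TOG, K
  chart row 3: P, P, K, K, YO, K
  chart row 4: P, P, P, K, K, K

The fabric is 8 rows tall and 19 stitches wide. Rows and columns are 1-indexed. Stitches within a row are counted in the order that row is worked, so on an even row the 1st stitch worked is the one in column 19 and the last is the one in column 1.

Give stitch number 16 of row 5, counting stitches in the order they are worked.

== STITCH ==
K

Derivation:
For row 5: chart row = ((5-1) mod 4) + 1 = 1; this is a RS (odd) row.
Chart row 1 tiled across columns 1-19: K P K K P K K P K K P K K P K K P K K
Right side: take the tiled row as-is (worked left to right from column 1).
The 16th stitch worked is K.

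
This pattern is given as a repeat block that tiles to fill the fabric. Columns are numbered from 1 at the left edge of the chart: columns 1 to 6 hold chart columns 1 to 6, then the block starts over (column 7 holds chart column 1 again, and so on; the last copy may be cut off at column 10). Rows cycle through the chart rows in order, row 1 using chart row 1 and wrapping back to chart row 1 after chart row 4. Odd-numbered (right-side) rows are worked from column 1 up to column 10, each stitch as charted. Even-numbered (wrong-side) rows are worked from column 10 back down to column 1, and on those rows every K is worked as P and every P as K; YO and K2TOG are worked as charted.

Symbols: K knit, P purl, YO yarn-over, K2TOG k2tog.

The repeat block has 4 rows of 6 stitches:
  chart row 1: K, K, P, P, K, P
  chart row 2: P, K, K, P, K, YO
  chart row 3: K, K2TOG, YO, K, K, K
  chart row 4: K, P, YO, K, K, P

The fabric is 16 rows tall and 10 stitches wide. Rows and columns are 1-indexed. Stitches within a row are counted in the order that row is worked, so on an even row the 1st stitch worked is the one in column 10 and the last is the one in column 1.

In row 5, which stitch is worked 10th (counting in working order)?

Stitch:
P

Derivation:
Row 5: (5-1) mod 4 = 0, so use chart row 1. Odd row -> RS.
Chart row 1 tiled across columns 1-10: K K P P K P K K P P
Right side: take the tiled row as-is (worked left to right from column 1).
Counting 10 along the worked row gives P.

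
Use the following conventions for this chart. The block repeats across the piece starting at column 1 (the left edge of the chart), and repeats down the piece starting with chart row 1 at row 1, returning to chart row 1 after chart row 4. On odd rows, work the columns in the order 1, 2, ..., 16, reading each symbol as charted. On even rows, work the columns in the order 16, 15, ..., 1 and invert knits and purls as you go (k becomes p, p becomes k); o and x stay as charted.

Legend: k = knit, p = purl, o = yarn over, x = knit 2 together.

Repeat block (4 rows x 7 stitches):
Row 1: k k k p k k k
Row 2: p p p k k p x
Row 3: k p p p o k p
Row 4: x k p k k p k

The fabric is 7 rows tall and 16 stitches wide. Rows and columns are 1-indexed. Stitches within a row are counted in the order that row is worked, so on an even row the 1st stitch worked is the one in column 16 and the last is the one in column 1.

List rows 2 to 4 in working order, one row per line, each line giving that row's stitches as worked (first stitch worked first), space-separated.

== ROWS AS WORKED ==
k k x k p p k k k x k p p k k k
k p p p o k p k p p p o k p k p
p x p k p p k p x p k p p k p x

Derivation:
Row 2: chart row 2, WS - tiled (columns 1-16): p p p k k p x p p p k k p x p p; work from column 16 back to 1 with k<->p swapped.
Row 3: chart row 3, RS - tile across columns 1-16 and work as-is.
Row 4: chart row 4, WS - tiled (columns 1-16): x k p k k p k x k p k k p k x k; work from column 16 back to 1 with k<->p swapped.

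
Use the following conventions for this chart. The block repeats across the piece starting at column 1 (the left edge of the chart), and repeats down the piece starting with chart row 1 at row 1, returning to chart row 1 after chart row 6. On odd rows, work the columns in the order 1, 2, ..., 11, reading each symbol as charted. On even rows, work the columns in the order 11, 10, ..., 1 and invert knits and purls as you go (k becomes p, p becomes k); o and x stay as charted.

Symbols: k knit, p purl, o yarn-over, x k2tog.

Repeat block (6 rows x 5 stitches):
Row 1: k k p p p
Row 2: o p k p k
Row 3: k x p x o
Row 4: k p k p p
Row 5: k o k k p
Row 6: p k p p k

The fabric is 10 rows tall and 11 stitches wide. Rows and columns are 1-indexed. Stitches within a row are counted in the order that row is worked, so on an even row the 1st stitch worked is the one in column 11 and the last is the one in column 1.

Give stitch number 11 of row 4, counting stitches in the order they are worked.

Stitch:
p

Derivation:
For row 4: chart row = ((4-1) mod 6) + 1 = 4; this is a WS (even) row.
Chart row 4 tiled across columns 1-11: k p k p p k p k p p k
WS row: flip the tiled sequence (start at column 11) and apply k<->p; o and x stay.
Row 4 as worked: p k k p k p k k p k p
The 11th stitch worked is p.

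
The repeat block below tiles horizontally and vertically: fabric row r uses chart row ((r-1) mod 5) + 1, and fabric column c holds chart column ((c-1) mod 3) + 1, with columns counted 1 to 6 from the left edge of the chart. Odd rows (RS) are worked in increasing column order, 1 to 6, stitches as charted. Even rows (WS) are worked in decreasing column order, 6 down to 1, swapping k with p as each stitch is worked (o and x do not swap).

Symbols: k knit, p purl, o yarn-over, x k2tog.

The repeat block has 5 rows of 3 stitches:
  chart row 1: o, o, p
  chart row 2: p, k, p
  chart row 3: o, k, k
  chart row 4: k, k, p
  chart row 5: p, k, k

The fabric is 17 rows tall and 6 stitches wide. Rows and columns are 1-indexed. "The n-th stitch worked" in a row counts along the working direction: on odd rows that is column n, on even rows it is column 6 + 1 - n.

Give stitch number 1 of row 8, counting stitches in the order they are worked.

Result:
p

Derivation:
Row 8: (8-1) mod 5 = 2, so use chart row 3. Even row -> WS.
Chart row 3 tiled across columns 1-6: o k k o k k
WS: work from column 6 back to column 1 (reverse the tiled row), swapping k<->p (o and x unchanged).
Row 8 as worked: p p o p p o
Counting 1 along the worked row gives p.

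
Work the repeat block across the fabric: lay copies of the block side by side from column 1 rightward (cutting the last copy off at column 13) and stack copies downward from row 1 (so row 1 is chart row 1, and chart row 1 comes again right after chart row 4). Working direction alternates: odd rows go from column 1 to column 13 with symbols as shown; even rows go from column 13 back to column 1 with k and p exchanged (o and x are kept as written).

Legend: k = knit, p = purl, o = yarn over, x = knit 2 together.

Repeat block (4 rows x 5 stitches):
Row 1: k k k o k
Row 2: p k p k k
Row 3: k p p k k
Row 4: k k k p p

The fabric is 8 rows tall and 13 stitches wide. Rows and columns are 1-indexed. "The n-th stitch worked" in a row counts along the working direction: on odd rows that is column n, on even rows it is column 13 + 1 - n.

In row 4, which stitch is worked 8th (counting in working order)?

Row 4 uses chart row ((4-1) mod 4)+1 = 4. Row 4 is even, so WS.
Chart row 4 tiled across columns 1-13: k k k p p k k k p p k k k
WS: work from column 13 back to column 1 (reverse the tiled row), swapping k<->p (o and x unchanged).
Row 4 as worked: p p p k k p p p k k p p p
Counting 8 along the worked row gives p.

Stitch:
p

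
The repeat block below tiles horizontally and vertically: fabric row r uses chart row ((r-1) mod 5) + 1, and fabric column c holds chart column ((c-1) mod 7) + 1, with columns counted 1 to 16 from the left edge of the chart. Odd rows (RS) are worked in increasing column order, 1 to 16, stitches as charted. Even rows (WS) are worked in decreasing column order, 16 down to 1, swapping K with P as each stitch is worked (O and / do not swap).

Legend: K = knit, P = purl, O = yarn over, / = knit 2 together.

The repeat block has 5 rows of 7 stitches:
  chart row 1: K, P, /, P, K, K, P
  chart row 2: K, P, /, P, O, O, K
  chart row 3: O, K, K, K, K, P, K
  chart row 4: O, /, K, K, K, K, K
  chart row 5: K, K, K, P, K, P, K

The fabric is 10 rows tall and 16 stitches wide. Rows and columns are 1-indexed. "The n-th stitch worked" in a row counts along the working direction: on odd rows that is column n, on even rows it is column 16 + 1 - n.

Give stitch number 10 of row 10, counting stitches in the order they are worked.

== STITCH ==
P

Derivation:
Row 10 uses chart row ((10-1) mod 5)+1 = 5. Row 10 is even, so WS.
Chart row 5 tiled across columns 1-16: K K K P K P K K K K P K P K K K
WS: work from column 16 back to column 1 (reverse the tiled row), swapping K<->P (O and / unchanged).
Row 10 as worked: P P P K P K P P P P K P K P P P
Stitch 10 in working order -> P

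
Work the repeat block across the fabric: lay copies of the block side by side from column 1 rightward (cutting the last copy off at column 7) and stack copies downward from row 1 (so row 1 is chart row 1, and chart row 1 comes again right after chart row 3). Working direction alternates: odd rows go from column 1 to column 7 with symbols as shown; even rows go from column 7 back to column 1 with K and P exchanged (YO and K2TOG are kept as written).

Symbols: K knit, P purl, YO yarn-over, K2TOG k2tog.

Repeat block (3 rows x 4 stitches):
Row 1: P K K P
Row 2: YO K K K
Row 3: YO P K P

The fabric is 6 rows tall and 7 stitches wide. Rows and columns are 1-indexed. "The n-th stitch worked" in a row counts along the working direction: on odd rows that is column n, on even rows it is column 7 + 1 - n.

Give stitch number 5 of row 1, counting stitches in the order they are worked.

Result:
P

Derivation:
Row 1 uses chart row ((1-1) mod 3)+1 = 1. Row 1 is odd, so RS.
Chart row 1 tiled across columns 1-7: P K K P P K K
RS row: no reversal, no swap; stitch n worked = column n.
The 5th stitch worked is P.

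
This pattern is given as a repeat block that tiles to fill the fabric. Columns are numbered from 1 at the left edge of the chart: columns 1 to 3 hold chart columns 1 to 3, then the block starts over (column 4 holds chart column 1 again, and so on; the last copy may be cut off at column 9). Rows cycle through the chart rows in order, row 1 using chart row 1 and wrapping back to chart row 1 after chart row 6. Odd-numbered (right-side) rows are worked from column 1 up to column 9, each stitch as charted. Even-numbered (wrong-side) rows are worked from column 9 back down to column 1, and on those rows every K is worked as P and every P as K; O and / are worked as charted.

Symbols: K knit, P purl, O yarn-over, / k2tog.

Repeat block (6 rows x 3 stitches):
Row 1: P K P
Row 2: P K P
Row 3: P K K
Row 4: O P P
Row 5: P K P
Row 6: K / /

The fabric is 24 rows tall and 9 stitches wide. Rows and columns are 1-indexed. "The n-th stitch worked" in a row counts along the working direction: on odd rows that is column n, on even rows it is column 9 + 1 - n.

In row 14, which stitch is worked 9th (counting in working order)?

Stitch:
K

Derivation:
For row 14: chart row = ((14-1) mod 6) + 1 = 2; this is a WS (even) row.
Chart row 2 tiled across columns 1-9: P K P P K P P K P
WS: work from column 9 back to column 1 (reverse the tiled row), swapping K<->P (O and / unchanged).
Row 14 as worked: K P K K P K K P K
Stitch 9 in working order -> K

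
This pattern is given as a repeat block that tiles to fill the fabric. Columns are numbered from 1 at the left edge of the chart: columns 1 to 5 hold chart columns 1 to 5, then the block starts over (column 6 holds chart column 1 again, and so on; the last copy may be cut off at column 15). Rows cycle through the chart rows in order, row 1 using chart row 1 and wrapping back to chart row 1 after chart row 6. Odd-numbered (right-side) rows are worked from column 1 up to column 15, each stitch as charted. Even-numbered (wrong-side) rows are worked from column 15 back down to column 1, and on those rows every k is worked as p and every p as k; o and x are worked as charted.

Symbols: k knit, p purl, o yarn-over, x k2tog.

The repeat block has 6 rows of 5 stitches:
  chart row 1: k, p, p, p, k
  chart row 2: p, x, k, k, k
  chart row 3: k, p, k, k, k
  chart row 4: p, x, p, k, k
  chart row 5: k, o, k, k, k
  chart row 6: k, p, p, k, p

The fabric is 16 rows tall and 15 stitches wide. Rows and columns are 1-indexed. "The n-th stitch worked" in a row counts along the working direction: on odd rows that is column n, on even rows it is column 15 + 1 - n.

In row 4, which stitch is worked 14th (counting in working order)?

Row 4: (4-1) mod 6 = 3, so use chart row 4. Even row -> WS.
Chart row 4 tiled across columns 1-15: p x p k k p x p k k p x p k k
WS: work from column 15 back to column 1 (reverse the tiled row), swapping k<->p (o and x unchanged).
Row 4 as worked: p p k x k p p k x k p p k x k
The 14th stitch worked is x.

Stitch:
x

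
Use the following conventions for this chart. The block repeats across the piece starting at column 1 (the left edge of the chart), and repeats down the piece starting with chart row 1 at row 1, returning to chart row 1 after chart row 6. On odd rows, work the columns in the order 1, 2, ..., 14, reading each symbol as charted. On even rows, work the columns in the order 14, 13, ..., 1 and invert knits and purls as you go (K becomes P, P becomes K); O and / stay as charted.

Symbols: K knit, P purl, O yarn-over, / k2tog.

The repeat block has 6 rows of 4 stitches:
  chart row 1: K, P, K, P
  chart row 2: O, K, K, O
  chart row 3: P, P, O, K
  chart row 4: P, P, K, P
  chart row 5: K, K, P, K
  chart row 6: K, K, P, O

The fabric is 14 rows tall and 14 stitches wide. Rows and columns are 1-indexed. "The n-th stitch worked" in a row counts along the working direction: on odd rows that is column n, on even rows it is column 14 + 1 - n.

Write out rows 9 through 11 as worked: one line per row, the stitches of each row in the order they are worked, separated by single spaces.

Rows as worked:
P P O K P P O K P P O K P P
K K K P K K K P K K K P K K
K K P K K K P K K K P K K K

Derivation:
Row 9: chart row 3, RS - tile across columns 1-14 and work as-is.
Row 10: chart row 4, WS - tiled (columns 1-14): P P K P P P K P P P K P P P; work from column 14 back to 1 with K<->P swapped.
Row 11: chart row 5, RS - tile across columns 1-14 and work as-is.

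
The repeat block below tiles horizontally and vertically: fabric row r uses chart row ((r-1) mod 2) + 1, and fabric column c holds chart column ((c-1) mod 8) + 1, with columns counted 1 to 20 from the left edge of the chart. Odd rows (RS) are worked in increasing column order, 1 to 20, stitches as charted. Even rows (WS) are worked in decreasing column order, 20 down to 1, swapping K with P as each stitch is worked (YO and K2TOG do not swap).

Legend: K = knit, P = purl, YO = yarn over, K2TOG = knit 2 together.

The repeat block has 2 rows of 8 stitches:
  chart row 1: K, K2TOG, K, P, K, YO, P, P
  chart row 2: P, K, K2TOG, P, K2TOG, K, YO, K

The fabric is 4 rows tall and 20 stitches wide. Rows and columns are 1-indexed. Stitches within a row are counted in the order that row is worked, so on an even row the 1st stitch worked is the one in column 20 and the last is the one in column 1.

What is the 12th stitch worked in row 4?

Row 4 uses chart row ((4-1) mod 2)+1 = 2. Row 4 is even, so WS.
Chart row 2 tiled across columns 1-20: P K K2TOG P K2TOG K YO K P K K2TOG P K2TOG K YO K P K K2TOG P
WS: work from column 20 back to column 1 (reverse the tiled row), swapping K<->P (YO and K2TOG unchanged).
Row 4 as worked: K K2TOG P K P YO P K2TOG K K2TOG P K P YO P K2TOG K K2TOG P K
Counting 12 along the worked row gives K.

Stitch:
K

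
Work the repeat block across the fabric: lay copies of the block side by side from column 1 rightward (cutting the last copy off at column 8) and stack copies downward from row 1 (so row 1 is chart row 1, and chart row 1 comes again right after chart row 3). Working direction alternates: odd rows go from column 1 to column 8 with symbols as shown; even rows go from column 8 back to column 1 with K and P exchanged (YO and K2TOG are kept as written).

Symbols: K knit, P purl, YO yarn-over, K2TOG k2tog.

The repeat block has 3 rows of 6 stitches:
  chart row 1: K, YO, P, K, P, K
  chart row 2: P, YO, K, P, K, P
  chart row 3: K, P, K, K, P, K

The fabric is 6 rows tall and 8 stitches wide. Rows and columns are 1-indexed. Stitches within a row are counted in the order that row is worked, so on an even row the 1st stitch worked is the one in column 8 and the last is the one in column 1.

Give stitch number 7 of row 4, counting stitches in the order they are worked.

Row 4 uses chart row ((4-1) mod 3)+1 = 1. Row 4 is even, so WS.
Chart row 1 tiled across columns 1-8: K YO P K P K K YO
Wrong side: read the tiled row from column 8 down to 1 and exchange K with P (leave YO, K2TOG).
Row 4 as worked: YO P P K P K YO P
Counting 7 along the worked row gives YO.

== STITCH ==
YO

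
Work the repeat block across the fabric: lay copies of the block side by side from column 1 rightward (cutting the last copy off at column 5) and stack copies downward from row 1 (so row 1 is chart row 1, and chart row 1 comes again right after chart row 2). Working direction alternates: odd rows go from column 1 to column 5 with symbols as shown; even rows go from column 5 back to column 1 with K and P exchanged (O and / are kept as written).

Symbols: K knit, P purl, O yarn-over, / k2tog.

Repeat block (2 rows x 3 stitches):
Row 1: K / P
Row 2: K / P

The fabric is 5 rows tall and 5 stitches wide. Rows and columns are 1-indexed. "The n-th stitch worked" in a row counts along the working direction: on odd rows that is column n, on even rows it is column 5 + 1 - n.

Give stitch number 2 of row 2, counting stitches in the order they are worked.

== STITCH ==
P

Derivation:
Row 2 uses chart row ((2-1) mod 2)+1 = 2. Row 2 is even, so WS.
Chart row 2 tiled across columns 1-5: K / P K /
WS row: flip the tiled sequence (start at column 5) and apply K<->P; O and / stay.
Row 2 as worked: / P K / P
Stitch 2 in working order -> P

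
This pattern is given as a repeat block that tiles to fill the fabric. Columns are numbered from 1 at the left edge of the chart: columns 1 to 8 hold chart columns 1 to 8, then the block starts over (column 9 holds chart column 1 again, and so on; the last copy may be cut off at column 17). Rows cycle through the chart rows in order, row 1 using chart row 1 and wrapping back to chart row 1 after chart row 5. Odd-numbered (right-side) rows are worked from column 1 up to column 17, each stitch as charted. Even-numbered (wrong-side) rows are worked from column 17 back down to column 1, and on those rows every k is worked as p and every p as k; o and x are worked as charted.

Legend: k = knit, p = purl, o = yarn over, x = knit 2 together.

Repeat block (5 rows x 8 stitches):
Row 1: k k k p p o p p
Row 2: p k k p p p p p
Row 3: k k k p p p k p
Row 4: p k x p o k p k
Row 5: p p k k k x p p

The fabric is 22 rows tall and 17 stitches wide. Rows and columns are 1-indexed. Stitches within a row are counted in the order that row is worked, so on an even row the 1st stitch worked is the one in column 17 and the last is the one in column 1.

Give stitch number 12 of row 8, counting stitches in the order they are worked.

== STITCH ==
k

Derivation:
Row 8: (8-1) mod 5 = 2, so use chart row 3. Even row -> WS.
Chart row 3 tiled across columns 1-17: k k k p p p k p k k k p p p k p k
WS: work from column 17 back to column 1 (reverse the tiled row), swapping k<->p (o and x unchanged).
Row 8 as worked: p k p k k k p p p k p k k k p p p
Stitch 12 in working order -> k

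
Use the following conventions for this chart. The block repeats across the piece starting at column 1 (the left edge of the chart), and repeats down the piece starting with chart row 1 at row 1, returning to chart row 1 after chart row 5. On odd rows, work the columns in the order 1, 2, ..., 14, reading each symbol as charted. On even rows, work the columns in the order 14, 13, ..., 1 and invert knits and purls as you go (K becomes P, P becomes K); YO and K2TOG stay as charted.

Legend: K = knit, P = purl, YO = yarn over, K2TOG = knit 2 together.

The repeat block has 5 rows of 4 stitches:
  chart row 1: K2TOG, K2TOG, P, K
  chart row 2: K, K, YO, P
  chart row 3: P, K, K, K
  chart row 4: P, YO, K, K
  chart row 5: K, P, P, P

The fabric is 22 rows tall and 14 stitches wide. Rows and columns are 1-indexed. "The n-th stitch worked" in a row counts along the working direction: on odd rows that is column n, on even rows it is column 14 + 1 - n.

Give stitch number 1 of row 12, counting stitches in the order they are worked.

== STITCH ==
P

Derivation:
Row 12: (12-1) mod 5 = 1, so use chart row 2. Even row -> WS.
Chart row 2 tiled across columns 1-14: K K YO P K K YO P K K YO P K K
WS row: flip the tiled sequence (start at column 14) and apply K<->P; YO and K2TOG stay.
Row 12 as worked: P P K YO P P K YO P P K YO P P
Counting 1 along the worked row gives P.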